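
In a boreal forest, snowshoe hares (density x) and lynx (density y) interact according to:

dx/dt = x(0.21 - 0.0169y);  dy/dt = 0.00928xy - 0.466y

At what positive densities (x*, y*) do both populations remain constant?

x* ≈ 50.2, y* ≈ 12.4

Set dy/dt = 0 with y > 0: 0.00928x - 0.466 = 0, so x* = 0.466/0.00928 = 50.2.
Set dx/dt = 0 with x > 0: 0.21 - 0.0169y = 0, so y* = 0.21/0.0169 = 12.4.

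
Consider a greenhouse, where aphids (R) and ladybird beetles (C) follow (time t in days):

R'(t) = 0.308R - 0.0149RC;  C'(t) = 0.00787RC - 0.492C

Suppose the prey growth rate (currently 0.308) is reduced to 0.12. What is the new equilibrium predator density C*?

C* ≈ 8.05

At the interior fixed point, setting dR/dt = 0 with R > 0 fixes C* = (prey growth rate)/(RC coefficient) — independent of the other coefficients.
With the change, C* = 0.12/0.0149 = 8.05; it falls from 20.7.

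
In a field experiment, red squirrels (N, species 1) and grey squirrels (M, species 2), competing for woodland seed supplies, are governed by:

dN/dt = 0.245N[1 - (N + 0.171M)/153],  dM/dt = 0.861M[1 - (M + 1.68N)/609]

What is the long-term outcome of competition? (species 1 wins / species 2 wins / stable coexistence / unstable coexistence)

stable coexistence

Compare the nullcline intercepts: K1/α12 = 153/0.171 = 895 > K2 = 609; K2/α21 = 609/1.68 = 362 > K1 = 153.
Since both inequalities hold, each species can invade when rare, so the interior equilibrium is stable.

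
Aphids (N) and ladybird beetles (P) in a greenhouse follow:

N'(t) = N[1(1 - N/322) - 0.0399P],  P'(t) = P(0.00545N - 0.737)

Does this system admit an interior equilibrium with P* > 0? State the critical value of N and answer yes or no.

Threshold N = 135; K > 135, so yes, the predator persists.

The predator equation gives dP/dt > 0 only when N > 0.737/0.00545 = 135.
Without the predator, N → K = 322. Since 322 > 135, the predator can invade and persist.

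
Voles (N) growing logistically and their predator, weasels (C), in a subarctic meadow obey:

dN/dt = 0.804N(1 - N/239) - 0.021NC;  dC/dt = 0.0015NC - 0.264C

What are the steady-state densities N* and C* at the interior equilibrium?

From dC/dt = 0 with C > 0: 0.0015N* = 0.264, so N* = 176.
Substitute into dN/dt = 0: 0.804(1 - 176/239) = 0.021C*.
The bracket is 0.264, giving C* = 0.212/0.021 = 10.1.

N* ≈ 176, C* ≈ 10.1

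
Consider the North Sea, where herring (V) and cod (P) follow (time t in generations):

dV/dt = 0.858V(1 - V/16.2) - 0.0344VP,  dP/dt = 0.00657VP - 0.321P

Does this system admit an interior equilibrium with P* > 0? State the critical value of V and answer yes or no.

The predator equation gives dP/dt > 0 only when V > 0.321/0.00657 = 48.9.
Without the predator, V → K = 16.2. Since 16.2 < 48.9, the predator cannot invade.

Threshold V = 48.9; K < 48.9, so no, the predator goes extinct.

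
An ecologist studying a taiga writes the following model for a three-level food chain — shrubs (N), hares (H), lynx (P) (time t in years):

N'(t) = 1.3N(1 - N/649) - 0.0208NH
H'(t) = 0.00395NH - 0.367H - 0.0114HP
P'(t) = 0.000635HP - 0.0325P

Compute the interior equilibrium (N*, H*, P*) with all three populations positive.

From dP/dt = 0: 0.000635H* = 0.0325, so H* = 51.2.
From dN/dt = 0: 1.3(1 - N*/649) = 0.0208·51.2, giving N* = 649·(1 - 0.819) = 118.
From dH/dt = 0: 0.00395·118 - 0.367 = 0.0114P*, so P* = 0.0973/0.0114 = 8.53.

N* ≈ 118, H* ≈ 51.2, P* ≈ 8.53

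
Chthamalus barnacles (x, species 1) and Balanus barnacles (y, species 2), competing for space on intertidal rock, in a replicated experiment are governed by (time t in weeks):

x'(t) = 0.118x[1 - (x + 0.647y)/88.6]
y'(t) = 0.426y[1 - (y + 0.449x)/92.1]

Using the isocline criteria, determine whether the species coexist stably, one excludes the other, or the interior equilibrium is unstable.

Compare the nullcline intercepts: K1/α12 = 88.6/0.647 = 137 > K2 = 92.1; K2/α21 = 92.1/0.449 = 205 > K1 = 88.6.
Since both inequalities hold, each species can invade when rare, so the interior equilibrium is stable.

stable coexistence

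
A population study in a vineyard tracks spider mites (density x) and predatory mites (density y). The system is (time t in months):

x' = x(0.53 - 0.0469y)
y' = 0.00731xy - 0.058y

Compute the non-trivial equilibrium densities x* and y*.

x* ≈ 7.93, y* ≈ 11.3

Set dy/dt = 0 with y > 0: 0.00731x - 0.058 = 0, so x* = 0.058/0.00731 = 7.93.
Set dx/dt = 0 with x > 0: 0.53 - 0.0469y = 0, so y* = 0.53/0.0469 = 11.3.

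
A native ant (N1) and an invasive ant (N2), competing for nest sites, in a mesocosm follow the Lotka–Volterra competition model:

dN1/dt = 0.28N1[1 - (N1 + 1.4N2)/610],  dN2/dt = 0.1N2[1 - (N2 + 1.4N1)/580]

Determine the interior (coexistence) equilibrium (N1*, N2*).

Setting both brackets to zero gives the nullclines N1 + 1.4N2 = 610 and 1.4N1 + N2 = 580.
Substituting N2 = 580 - 1.4N1 into the first: N1(1 - 1.4·1.4) = 610 - 1.4·580.
So N1* = -202/-0.96 = 210, and then N2* = 580 - 1.4·210 = 285.

N1* ≈ 210, N2* ≈ 285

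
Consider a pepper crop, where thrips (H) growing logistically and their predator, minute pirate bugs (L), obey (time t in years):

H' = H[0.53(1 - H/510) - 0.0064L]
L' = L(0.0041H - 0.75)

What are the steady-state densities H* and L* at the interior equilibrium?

H* ≈ 183, L* ≈ 53.1

From dL/dt = 0 with L > 0: 0.0041H* = 0.75, so H* = 183.
Substitute into dH/dt = 0: 0.53(1 - 183/510) = 0.0064L*.
The bracket is 0.641, giving L* = 0.34/0.0064 = 53.1.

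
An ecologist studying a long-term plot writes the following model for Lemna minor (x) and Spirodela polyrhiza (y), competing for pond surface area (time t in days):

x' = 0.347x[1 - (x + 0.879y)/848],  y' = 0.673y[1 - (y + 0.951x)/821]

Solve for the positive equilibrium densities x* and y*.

Setting both brackets to zero gives the nullclines x + 0.879y = 848 and 0.951x + y = 821.
Substituting y = 821 - 0.951x into the first: x(1 - 0.879·0.951) = 848 - 0.879·821.
So x* = 126/0.164 = 770, and then y* = 821 - 0.951·770 = 88.7.

x* ≈ 770, y* ≈ 88.7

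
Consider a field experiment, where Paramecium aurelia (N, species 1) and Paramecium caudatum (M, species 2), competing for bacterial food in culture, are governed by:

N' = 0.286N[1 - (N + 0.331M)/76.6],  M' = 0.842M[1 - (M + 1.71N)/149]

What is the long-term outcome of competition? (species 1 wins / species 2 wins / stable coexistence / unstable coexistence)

stable coexistence

Compare the nullcline intercepts: K1/α12 = 76.6/0.331 = 231 > K2 = 149; K2/α21 = 149/1.71 = 87.1 > K1 = 76.6.
Since both inequalities hold, each species can invade when rare, so the interior equilibrium is stable.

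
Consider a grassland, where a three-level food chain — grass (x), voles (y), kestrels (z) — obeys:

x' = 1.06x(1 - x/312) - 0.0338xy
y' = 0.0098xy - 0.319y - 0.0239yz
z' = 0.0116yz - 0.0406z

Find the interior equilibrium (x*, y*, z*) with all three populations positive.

From dz/dt = 0: 0.0116y* = 0.0406, so y* = 3.5.
From dx/dt = 0: 1.06(1 - x*/312) = 0.0338·3.5, giving x* = 312·(1 - 0.112) = 277.
From dy/dt = 0: 0.0098·277 - 0.319 = 0.0239z*, so z* = 2.4/0.0239 = 100.

x* ≈ 277, y* ≈ 3.5, z* ≈ 100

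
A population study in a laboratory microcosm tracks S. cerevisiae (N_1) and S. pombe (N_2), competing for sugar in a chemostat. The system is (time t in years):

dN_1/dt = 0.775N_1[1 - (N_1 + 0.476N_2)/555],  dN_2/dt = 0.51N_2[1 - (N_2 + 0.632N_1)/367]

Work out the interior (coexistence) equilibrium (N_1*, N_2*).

N_1* ≈ 544, N_2* ≈ 23.2

Setting both brackets to zero gives the nullclines N_1 + 0.476N_2 = 555 and 0.632N_1 + N_2 = 367.
Substituting N_2 = 367 - 0.632N_1 into the first: N_1(1 - 0.476·0.632) = 555 - 0.476·367.
So N_1* = 380/0.699 = 544, and then N_2* = 367 - 0.632·544 = 23.2.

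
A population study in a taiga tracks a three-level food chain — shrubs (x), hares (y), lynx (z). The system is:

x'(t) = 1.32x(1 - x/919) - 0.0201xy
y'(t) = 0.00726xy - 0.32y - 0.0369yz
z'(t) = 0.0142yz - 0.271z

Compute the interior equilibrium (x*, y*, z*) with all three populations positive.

From dz/dt = 0: 0.0142y* = 0.271, so y* = 19.1.
From dx/dt = 0: 1.32(1 - x*/919) = 0.0201·19.1, giving x* = 919·(1 - 0.291) = 652.
From dy/dt = 0: 0.00726·652 - 0.32 = 0.0369z*, so z* = 4.41/0.0369 = 120.

x* ≈ 652, y* ≈ 19.1, z* ≈ 120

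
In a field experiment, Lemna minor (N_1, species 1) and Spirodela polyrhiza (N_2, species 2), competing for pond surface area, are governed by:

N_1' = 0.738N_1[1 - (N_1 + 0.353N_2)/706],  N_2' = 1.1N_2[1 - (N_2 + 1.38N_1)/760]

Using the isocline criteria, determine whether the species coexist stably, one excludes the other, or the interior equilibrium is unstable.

species 1 excludes species 2

Compare the nullcline intercepts: K1/α12 = 706/0.353 = 2000 > K2 = 760; K2/α21 = 760/1.38 = 551 < K1 = 706.
Since the inequalities point opposite ways, species 1 can invade but species 2 cannot.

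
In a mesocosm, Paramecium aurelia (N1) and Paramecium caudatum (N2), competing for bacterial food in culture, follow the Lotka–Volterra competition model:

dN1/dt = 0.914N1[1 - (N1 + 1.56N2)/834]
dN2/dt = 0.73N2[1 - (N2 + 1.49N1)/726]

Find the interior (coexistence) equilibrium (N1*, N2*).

Setting both brackets to zero gives the nullclines N1 + 1.56N2 = 834 and 1.49N1 + N2 = 726.
Substituting N2 = 726 - 1.49N1 into the first: N1(1 - 1.56·1.49) = 834 - 1.56·726.
So N1* = -299/-1.32 = 225, and then N2* = 726 - 1.49·225 = 390.

N1* ≈ 225, N2* ≈ 390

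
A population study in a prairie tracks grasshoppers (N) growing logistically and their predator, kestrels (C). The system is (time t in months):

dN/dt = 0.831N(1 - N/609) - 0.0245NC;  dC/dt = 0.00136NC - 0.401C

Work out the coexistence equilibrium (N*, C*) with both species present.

N* ≈ 295, C* ≈ 17.5

From dC/dt = 0 with C > 0: 0.00136N* = 0.401, so N* = 295.
Substitute into dN/dt = 0: 0.831(1 - 295/609) = 0.0245C*.
The bracket is 0.516, giving C* = 0.429/0.0245 = 17.5.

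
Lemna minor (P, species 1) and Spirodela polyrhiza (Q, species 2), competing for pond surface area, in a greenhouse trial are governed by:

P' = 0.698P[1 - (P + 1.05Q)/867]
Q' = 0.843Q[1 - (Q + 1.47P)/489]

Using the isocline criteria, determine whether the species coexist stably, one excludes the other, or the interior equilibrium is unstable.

species 1 excludes species 2

Compare the nullcline intercepts: K1/α12 = 867/1.05 = 826 > K2 = 489; K2/α21 = 489/1.47 = 333 < K1 = 867.
Since the inequalities point opposite ways, species 1 can invade but species 2 cannot.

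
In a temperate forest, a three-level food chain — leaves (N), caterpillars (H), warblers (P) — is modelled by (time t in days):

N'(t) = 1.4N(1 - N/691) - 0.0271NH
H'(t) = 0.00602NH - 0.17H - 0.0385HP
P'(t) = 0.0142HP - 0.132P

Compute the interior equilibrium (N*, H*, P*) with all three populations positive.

From dP/dt = 0: 0.0142H* = 0.132, so H* = 9.3.
From dN/dt = 0: 1.4(1 - N*/691) = 0.0271·9.3, giving N* = 691·(1 - 0.18) = 567.
From dH/dt = 0: 0.00602·567 - 0.17 = 0.0385P*, so P* = 3.24/0.0385 = 84.2.

N* ≈ 567, H* ≈ 9.3, P* ≈ 84.2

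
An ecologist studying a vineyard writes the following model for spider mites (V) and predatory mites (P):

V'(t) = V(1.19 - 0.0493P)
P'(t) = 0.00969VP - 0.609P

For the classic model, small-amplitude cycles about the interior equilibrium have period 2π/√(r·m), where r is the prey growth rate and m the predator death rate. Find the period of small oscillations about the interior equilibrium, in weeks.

Here r = 1.19 and m = 0.609, so r·m = 0.725.
ω = √0.725 = 0.851 per week, hence T = 2π/ω ≈ 7.38 weeks.

T ≈ 7.38 weeks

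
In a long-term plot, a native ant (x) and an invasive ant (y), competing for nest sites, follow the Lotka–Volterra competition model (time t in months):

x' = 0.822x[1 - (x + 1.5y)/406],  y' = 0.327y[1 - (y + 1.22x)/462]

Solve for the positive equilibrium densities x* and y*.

Setting both brackets to zero gives the nullclines x + 1.5y = 406 and 1.22x + y = 462.
Substituting y = 462 - 1.22x into the first: x(1 - 1.5·1.22) = 406 - 1.5·462.
So x* = -287/-0.83 = 346, and then y* = 462 - 1.22·346 = 40.1.

x* ≈ 346, y* ≈ 40.1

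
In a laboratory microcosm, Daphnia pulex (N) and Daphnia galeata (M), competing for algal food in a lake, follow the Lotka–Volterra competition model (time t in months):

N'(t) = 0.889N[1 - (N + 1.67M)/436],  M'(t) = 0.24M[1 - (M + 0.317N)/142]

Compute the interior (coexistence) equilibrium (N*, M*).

Setting both brackets to zero gives the nullclines N + 1.67M = 436 and 0.317N + M = 142.
Substituting M = 142 - 0.317N into the first: N(1 - 1.67·0.317) = 436 - 1.67·142.
So N* = 199/0.471 = 423, and then M* = 142 - 0.317·423 = 8.05.

N* ≈ 423, M* ≈ 8.05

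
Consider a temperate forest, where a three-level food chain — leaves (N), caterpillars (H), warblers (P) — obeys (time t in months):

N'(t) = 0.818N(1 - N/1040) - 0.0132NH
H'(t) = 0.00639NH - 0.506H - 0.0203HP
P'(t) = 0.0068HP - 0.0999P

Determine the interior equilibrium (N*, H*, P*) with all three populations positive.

N* ≈ 793, H* ≈ 14.7, P* ≈ 225

From dP/dt = 0: 0.0068H* = 0.0999, so H* = 14.7.
From dN/dt = 0: 0.818(1 - N*/1040) = 0.0132·14.7, giving N* = 1040·(1 - 0.237) = 793.
From dH/dt = 0: 0.00639·793 - 0.506 = 0.0203P*, so P* = 4.56/0.0203 = 225.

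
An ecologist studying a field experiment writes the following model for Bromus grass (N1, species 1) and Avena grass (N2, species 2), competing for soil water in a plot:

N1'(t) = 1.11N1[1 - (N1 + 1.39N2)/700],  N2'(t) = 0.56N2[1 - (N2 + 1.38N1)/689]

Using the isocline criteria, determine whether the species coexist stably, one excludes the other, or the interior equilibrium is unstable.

Compare the nullcline intercepts: K1/α12 = 700/1.39 = 504 < K2 = 689; K2/α21 = 689/1.38 = 499 < K1 = 700.
Since both are reversed, neither can invade when rare; the interior point is a saddle.

unstable coexistence (outcome depends on initial conditions)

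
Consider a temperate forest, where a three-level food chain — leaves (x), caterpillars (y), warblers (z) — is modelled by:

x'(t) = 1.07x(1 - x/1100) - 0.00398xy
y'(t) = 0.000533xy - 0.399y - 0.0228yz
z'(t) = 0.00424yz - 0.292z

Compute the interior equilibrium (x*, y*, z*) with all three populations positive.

From dz/dt = 0: 0.00424y* = 0.292, so y* = 68.9.
From dx/dt = 0: 1.07(1 - x*/1100) = 0.00398·68.9, giving x* = 1100·(1 - 0.256) = 818.
From dy/dt = 0: 0.000533·818 - 0.399 = 0.0228z*, so z* = 0.0371/0.0228 = 1.63.

x* ≈ 818, y* ≈ 68.9, z* ≈ 1.63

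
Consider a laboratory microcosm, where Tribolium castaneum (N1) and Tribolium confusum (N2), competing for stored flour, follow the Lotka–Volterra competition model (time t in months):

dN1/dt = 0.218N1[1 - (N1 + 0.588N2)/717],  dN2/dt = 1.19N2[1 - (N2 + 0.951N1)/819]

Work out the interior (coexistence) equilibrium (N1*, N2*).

Setting both brackets to zero gives the nullclines N1 + 0.588N2 = 717 and 0.951N1 + N2 = 819.
Substituting N2 = 819 - 0.951N1 into the first: N1(1 - 0.588·0.951) = 717 - 0.588·819.
So N1* = 235/0.441 = 534, and then N2* = 819 - 0.951·534 = 311.

N1* ≈ 534, N2* ≈ 311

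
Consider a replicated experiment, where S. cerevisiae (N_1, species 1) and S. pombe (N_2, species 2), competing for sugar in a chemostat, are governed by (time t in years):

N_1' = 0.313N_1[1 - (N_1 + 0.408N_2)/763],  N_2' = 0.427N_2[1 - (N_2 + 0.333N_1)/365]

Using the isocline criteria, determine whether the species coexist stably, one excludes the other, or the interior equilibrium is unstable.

Compare the nullcline intercepts: K1/α12 = 763/0.408 = 1870 > K2 = 365; K2/α21 = 365/0.333 = 1100 > K1 = 763.
Since both inequalities hold, each species can invade when rare, so the interior equilibrium is stable.

stable coexistence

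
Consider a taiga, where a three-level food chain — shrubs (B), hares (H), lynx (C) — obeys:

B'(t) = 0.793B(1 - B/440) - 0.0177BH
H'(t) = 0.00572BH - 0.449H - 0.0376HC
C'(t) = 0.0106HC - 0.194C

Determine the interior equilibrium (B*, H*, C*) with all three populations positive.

From dC/dt = 0: 0.0106H* = 0.194, so H* = 18.3.
From dB/dt = 0: 0.793(1 - B*/440) = 0.0177·18.3, giving B* = 440·(1 - 0.409) = 260.
From dH/dt = 0: 0.00572·260 - 0.449 = 0.0376C*, so C* = 1.04/0.0376 = 27.7.

B* ≈ 260, H* ≈ 18.3, C* ≈ 27.7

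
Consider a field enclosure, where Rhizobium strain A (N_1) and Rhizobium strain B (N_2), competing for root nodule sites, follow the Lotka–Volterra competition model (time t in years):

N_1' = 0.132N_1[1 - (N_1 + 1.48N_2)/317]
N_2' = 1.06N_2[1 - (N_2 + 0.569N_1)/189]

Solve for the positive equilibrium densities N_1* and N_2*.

Setting both brackets to zero gives the nullclines N_1 + 1.48N_2 = 317 and 0.569N_1 + N_2 = 189.
Substituting N_2 = 189 - 0.569N_1 into the first: N_1(1 - 1.48·0.569) = 317 - 1.48·189.
So N_1* = 37.3/0.158 = 236, and then N_2* = 189 - 0.569·236 = 54.6.

N_1* ≈ 236, N_2* ≈ 54.6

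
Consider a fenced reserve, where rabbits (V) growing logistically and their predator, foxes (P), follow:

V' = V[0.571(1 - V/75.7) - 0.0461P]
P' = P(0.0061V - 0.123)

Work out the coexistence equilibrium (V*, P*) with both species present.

From dP/dt = 0 with P > 0: 0.0061V* = 0.123, so V* = 20.2.
Substitute into dV/dt = 0: 0.571(1 - 20.2/75.7) = 0.0461P*.
The bracket is 0.734, giving P* = 0.419/0.0461 = 9.09.

V* ≈ 20.2, P* ≈ 9.09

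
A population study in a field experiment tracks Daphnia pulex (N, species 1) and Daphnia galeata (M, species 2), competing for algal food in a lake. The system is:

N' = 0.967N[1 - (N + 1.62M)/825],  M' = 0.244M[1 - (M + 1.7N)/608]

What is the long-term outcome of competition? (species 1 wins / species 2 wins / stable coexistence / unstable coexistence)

Compare the nullcline intercepts: K1/α12 = 825/1.62 = 509 < K2 = 608; K2/α21 = 608/1.7 = 358 < K1 = 825.
Since both are reversed, neither can invade when rare; the interior point is a saddle.

unstable coexistence (outcome depends on initial conditions)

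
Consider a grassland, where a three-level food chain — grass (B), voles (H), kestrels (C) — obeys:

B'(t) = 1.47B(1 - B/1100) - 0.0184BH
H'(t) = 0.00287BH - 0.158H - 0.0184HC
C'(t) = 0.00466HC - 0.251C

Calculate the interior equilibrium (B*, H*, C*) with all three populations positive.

B* ≈ 358, H* ≈ 53.9, C* ≈ 47.3

From dC/dt = 0: 0.00466H* = 0.251, so H* = 53.9.
From dB/dt = 0: 1.47(1 - B*/1100) = 0.0184·53.9, giving B* = 1100·(1 - 0.674) = 358.
From dH/dt = 0: 0.00287·358 - 0.158 = 0.0184C*, so C* = 0.871/0.0184 = 47.3.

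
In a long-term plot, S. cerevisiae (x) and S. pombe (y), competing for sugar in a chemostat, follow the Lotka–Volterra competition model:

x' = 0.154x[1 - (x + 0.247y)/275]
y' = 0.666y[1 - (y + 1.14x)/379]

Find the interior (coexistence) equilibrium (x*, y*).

Setting both brackets to zero gives the nullclines x + 0.247y = 275 and 1.14x + y = 379.
Substituting y = 379 - 1.14x into the first: x(1 - 0.247·1.14) = 275 - 0.247·379.
So x* = 181/0.718 = 252, and then y* = 379 - 1.14·252 = 91.2.

x* ≈ 252, y* ≈ 91.2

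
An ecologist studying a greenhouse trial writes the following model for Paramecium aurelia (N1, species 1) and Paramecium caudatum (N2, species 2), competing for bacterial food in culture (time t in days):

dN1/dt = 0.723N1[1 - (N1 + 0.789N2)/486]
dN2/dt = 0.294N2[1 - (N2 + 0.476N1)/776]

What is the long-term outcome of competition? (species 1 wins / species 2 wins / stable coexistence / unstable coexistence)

species 2 excludes species 1

Compare the nullcline intercepts: K1/α12 = 486/0.789 = 616 < K2 = 776; K2/α21 = 776/0.476 = 1630 > K1 = 486.
Since the inequalities point opposite ways, species 2 can invade but species 1 cannot.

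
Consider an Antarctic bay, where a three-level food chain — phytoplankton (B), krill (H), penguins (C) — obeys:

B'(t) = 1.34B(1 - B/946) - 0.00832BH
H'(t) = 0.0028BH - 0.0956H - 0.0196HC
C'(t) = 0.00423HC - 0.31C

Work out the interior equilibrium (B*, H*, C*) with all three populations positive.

B* ≈ 516, H* ≈ 73.3, C* ≈ 68.8

From dC/dt = 0: 0.00423H* = 0.31, so H* = 73.3.
From dB/dt = 0: 1.34(1 - B*/946) = 0.00832·73.3, giving B* = 946·(1 - 0.455) = 516.
From dH/dt = 0: 0.0028·516 - 0.0956 = 0.0196C*, so C* = 1.35/0.0196 = 68.8.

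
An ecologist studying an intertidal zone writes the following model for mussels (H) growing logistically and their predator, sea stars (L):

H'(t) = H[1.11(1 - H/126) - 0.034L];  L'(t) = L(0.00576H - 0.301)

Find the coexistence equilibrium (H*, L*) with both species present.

From dL/dt = 0 with L > 0: 0.00576H* = 0.301, so H* = 52.3.
Substitute into dH/dt = 0: 1.11(1 - 52.3/126) = 0.034L*.
The bracket is 0.585, giving L* = 0.65/0.034 = 19.1.

H* ≈ 52.3, L* ≈ 19.1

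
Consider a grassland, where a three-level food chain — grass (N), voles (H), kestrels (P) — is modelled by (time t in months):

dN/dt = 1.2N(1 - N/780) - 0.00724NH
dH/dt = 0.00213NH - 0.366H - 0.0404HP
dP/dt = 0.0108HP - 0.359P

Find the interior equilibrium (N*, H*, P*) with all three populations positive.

From dP/dt = 0: 0.0108H* = 0.359, so H* = 33.2.
From dN/dt = 0: 1.2(1 - N*/780) = 0.00724·33.2, giving N* = 780·(1 - 0.201) = 624.
From dH/dt = 0: 0.00213·624 - 0.366 = 0.0404P*, so P* = 0.962/0.0404 = 23.8.

N* ≈ 624, H* ≈ 33.2, P* ≈ 23.8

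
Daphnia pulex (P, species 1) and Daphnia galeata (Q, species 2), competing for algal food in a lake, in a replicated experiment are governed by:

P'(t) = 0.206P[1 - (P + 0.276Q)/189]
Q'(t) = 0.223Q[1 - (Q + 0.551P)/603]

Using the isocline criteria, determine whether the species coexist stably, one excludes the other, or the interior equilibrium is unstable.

stable coexistence

Compare the nullcline intercepts: K1/α12 = 189/0.276 = 685 > K2 = 603; K2/α21 = 603/0.551 = 1090 > K1 = 189.
Since both inequalities hold, each species can invade when rare, so the interior equilibrium is stable.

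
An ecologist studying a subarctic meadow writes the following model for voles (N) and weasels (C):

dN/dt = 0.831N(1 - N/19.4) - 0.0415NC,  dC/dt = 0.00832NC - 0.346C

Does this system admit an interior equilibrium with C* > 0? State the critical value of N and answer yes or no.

The predator equation gives dC/dt > 0 only when N > 0.346/0.00832 = 41.6.
Without the predator, N → K = 19.4. Since 19.4 < 41.6, the predator cannot invade.

Threshold N = 41.6; K < 41.6, so no, the predator goes extinct.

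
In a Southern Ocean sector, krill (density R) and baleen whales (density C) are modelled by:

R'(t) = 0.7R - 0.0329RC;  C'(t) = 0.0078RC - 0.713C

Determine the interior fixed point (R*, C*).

Set dC/dt = 0 with C > 0: 0.0078R - 0.713 = 0, so R* = 0.713/0.0078 = 91.4.
Set dR/dt = 0 with R > 0: 0.7 - 0.0329C = 0, so C* = 0.7/0.0329 = 21.3.

R* ≈ 91.4, C* ≈ 21.3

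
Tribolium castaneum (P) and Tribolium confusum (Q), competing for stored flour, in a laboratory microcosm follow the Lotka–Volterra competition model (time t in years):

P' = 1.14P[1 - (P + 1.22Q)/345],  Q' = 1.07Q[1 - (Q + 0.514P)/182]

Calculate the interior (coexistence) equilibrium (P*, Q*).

P* ≈ 330, Q* ≈ 12.5

Setting both brackets to zero gives the nullclines P + 1.22Q = 345 and 0.514P + Q = 182.
Substituting Q = 182 - 0.514P into the first: P(1 - 1.22·0.514) = 345 - 1.22·182.
So P* = 123/0.373 = 330, and then Q* = 182 - 0.514·330 = 12.5.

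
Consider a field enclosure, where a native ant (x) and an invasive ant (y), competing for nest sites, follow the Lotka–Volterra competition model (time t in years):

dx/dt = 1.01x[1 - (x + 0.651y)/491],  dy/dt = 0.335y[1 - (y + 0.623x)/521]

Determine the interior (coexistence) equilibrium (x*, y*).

Setting both brackets to zero gives the nullclines x + 0.651y = 491 and 0.623x + y = 521.
Substituting y = 521 - 0.623x into the first: x(1 - 0.651·0.623) = 491 - 0.651·521.
So x* = 152/0.594 = 255, and then y* = 521 - 0.623·255 = 362.

x* ≈ 255, y* ≈ 362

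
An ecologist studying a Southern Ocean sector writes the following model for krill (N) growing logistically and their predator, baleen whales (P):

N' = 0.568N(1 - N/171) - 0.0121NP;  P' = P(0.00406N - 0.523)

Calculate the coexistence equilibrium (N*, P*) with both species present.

From dP/dt = 0 with P > 0: 0.00406N* = 0.523, so N* = 129.
Substitute into dN/dt = 0: 0.568(1 - 129/171) = 0.0121P*.
The bracket is 0.247, giving P* = 0.14/0.0121 = 11.6.

N* ≈ 129, P* ≈ 11.6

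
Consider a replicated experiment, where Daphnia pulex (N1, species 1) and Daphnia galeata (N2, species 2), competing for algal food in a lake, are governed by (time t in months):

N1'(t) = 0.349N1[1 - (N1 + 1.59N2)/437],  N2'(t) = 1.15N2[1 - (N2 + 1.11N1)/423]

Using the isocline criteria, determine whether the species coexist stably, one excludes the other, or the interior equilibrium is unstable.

Compare the nullcline intercepts: K1/α12 = 437/1.59 = 275 < K2 = 423; K2/α21 = 423/1.11 = 381 < K1 = 437.
Since both are reversed, neither can invade when rare; the interior point is a saddle.

unstable coexistence (outcome depends on initial conditions)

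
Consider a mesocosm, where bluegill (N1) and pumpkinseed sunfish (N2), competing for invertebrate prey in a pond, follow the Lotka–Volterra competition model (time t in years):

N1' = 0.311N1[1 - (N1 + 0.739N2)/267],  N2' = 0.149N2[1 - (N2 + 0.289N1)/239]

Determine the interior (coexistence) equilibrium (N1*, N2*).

N1* ≈ 115, N2* ≈ 206

Setting both brackets to zero gives the nullclines N1 + 0.739N2 = 267 and 0.289N1 + N2 = 239.
Substituting N2 = 239 - 0.289N1 into the first: N1(1 - 0.739·0.289) = 267 - 0.739·239.
So N1* = 90.4/0.786 = 115, and then N2* = 239 - 0.289·115 = 206.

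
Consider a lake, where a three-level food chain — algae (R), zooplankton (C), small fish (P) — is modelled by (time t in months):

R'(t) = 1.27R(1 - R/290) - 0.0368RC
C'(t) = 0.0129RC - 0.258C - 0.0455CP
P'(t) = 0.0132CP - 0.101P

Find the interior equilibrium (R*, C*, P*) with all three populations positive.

R* ≈ 226, C* ≈ 7.65, P* ≈ 58.3

From dP/dt = 0: 0.0132C* = 0.101, so C* = 7.65.
From dR/dt = 0: 1.27(1 - R*/290) = 0.0368·7.65, giving R* = 290·(1 - 0.222) = 226.
From dC/dt = 0: 0.0129·226 - 0.258 = 0.0455P*, so P* = 2.65/0.0455 = 58.3.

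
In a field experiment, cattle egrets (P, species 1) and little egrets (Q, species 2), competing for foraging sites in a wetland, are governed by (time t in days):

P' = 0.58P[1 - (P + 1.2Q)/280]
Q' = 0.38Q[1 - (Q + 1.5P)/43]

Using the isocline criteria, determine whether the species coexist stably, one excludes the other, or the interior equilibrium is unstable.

Compare the nullcline intercepts: K1/α12 = 280/1.2 = 233 > K2 = 43; K2/α21 = 43/1.5 = 28.7 < K1 = 280.
Since the inequalities point opposite ways, species 1 can invade but species 2 cannot.

species 1 excludes species 2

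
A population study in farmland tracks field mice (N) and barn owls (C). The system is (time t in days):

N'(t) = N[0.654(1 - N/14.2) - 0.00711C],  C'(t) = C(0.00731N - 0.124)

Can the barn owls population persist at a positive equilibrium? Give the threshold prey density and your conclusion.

Threshold N = 17; K < 17, so no, the predator goes extinct.

The predator equation gives dC/dt > 0 only when N > 0.124/0.00731 = 17.
Without the predator, N → K = 14.2. Since 14.2 < 17, the predator cannot invade.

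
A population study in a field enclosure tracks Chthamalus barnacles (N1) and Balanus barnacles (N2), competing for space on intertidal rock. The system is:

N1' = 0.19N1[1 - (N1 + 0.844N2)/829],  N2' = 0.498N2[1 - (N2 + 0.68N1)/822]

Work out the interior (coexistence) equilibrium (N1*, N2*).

N1* ≈ 317, N2* ≈ 606

Setting both brackets to zero gives the nullclines N1 + 0.844N2 = 829 and 0.68N1 + N2 = 822.
Substituting N2 = 822 - 0.68N1 into the first: N1(1 - 0.844·0.68) = 829 - 0.844·822.
So N1* = 135/0.426 = 317, and then N2* = 822 - 0.68·317 = 606.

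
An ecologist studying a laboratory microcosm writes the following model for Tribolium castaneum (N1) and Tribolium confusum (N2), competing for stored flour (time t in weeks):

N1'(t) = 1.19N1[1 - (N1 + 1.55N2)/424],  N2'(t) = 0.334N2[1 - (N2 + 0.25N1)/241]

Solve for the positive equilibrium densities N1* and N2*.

N1* ≈ 82.4, N2* ≈ 220

Setting both brackets to zero gives the nullclines N1 + 1.55N2 = 424 and 0.25N1 + N2 = 241.
Substituting N2 = 241 - 0.25N1 into the first: N1(1 - 1.55·0.25) = 424 - 1.55·241.
So N1* = 50.4/0.613 = 82.4, and then N2* = 241 - 0.25·82.4 = 220.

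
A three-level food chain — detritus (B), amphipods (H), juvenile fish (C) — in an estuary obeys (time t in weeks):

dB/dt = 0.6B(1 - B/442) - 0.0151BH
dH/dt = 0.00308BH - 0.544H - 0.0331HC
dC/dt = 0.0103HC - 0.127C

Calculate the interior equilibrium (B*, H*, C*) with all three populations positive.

B* ≈ 305, H* ≈ 12.3, C* ≈ 11.9

From dC/dt = 0: 0.0103H* = 0.127, so H* = 12.3.
From dB/dt = 0: 0.6(1 - B*/442) = 0.0151·12.3, giving B* = 442·(1 - 0.31) = 305.
From dH/dt = 0: 0.00308·305 - 0.544 = 0.0331C*, so C* = 0.395/0.0331 = 11.9.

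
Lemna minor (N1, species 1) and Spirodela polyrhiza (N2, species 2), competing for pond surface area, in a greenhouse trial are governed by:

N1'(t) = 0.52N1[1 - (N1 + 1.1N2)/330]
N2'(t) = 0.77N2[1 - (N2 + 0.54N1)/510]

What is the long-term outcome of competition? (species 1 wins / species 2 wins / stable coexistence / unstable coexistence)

species 2 excludes species 1

Compare the nullcline intercepts: K1/α12 = 330/1.1 = 300 < K2 = 510; K2/α21 = 510/0.54 = 944 > K1 = 330.
Since the inequalities point opposite ways, species 2 can invade but species 1 cannot.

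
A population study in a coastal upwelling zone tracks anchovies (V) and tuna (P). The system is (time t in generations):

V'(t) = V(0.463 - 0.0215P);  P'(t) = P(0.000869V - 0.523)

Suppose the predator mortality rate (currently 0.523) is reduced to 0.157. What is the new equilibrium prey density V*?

V* ≈ 181

At the interior fixed point, setting dP/dt = 0 with P > 0 fixes V* = (predator death rate)/(VP coefficient) — independent of the other coefficients.
With the change, V* = 0.157/0.000869 = 181; it falls from 602.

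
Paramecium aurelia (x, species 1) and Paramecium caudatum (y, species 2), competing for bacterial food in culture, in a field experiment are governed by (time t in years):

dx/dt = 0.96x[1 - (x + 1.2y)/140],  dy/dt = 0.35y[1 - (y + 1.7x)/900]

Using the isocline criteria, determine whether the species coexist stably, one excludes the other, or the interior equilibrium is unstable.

Compare the nullcline intercepts: K1/α12 = 140/1.2 = 117 < K2 = 900; K2/α21 = 900/1.7 = 529 > K1 = 140.
Since the inequalities point opposite ways, species 2 can invade but species 1 cannot.

species 2 excludes species 1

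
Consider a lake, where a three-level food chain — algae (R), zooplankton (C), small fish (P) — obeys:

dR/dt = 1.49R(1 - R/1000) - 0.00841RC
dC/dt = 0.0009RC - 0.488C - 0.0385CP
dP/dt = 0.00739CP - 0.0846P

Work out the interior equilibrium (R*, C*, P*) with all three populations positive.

From dP/dt = 0: 0.00739C* = 0.0846, so C* = 11.4.
From dR/dt = 0: 1.49(1 - R*/1000) = 0.00841·11.4, giving R* = 1000·(1 - 0.0646) = 935.
From dC/dt = 0: 0.0009·935 - 0.488 = 0.0385P*, so P* = 0.354/0.0385 = 9.19.

R* ≈ 935, C* ≈ 11.4, P* ≈ 9.19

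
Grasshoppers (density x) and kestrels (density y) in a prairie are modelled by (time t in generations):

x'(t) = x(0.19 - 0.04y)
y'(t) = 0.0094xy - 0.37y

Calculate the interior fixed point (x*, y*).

Set dy/dt = 0 with y > 0: 0.0094x - 0.37 = 0, so x* = 0.37/0.0094 = 39.4.
Set dx/dt = 0 with x > 0: 0.19 - 0.04y = 0, so y* = 0.19/0.04 = 4.75.

x* ≈ 39.4, y* ≈ 4.75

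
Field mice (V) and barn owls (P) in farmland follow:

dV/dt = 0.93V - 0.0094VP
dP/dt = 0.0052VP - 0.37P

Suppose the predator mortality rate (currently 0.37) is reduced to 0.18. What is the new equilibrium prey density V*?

At the interior fixed point, setting dP/dt = 0 with P > 0 fixes V* = (predator death rate)/(VP coefficient) — independent of the other coefficients.
With the change, V* = 0.18/0.0052 = 34.6; it falls from 71.2.

V* ≈ 34.6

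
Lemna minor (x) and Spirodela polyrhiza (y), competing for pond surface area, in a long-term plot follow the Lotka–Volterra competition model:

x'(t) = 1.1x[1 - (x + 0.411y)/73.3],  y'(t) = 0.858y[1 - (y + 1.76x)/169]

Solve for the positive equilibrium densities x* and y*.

x* ≈ 13.9, y* ≈ 145

Setting both brackets to zero gives the nullclines x + 0.411y = 73.3 and 1.76x + y = 169.
Substituting y = 169 - 1.76x into the first: x(1 - 0.411·1.76) = 73.3 - 0.411·169.
So x* = 3.84/0.277 = 13.9, and then y* = 169 - 1.76·13.9 = 145.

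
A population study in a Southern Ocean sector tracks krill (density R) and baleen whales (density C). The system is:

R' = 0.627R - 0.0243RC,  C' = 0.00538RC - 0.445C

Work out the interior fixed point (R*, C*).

Set dC/dt = 0 with C > 0: 0.00538R - 0.445 = 0, so R* = 0.445/0.00538 = 82.7.
Set dR/dt = 0 with R > 0: 0.627 - 0.0243C = 0, so C* = 0.627/0.0243 = 25.8.

R* ≈ 82.7, C* ≈ 25.8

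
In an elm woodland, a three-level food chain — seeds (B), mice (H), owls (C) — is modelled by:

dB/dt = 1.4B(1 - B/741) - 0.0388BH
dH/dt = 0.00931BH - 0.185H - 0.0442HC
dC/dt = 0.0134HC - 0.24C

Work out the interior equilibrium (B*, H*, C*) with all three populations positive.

B* ≈ 373, H* ≈ 17.9, C* ≈ 74.4

From dC/dt = 0: 0.0134H* = 0.24, so H* = 17.9.
From dB/dt = 0: 1.4(1 - B*/741) = 0.0388·17.9, giving B* = 741·(1 - 0.496) = 373.
From dH/dt = 0: 0.00931·373 - 0.185 = 0.0442C*, so C* = 3.29/0.0442 = 74.4.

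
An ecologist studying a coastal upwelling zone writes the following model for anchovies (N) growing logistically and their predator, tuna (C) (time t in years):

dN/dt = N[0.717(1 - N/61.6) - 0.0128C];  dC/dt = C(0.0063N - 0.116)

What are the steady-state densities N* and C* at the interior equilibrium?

N* ≈ 18.4, C* ≈ 39.3

From dC/dt = 0 with C > 0: 0.0063N* = 0.116, so N* = 18.4.
Substitute into dN/dt = 0: 0.717(1 - 18.4/61.6) = 0.0128C*.
The bracket is 0.701, giving C* = 0.503/0.0128 = 39.3.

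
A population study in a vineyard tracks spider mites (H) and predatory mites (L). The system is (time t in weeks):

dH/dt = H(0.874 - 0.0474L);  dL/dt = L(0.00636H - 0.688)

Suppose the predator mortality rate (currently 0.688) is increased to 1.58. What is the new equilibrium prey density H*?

H* ≈ 248

At the interior fixed point, setting dL/dt = 0 with L > 0 fixes H* = (predator death rate)/(HL coefficient) — independent of the other coefficients.
With the change, H* = 1.58/0.00636 = 248; it rises from 108.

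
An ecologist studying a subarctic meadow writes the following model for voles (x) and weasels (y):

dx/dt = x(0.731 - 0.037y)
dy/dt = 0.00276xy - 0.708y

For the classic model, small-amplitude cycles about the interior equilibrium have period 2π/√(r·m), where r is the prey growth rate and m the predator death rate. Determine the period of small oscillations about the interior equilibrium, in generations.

T ≈ 8.73 generations

Here r = 0.731 and m = 0.708, so r·m = 0.518.
ω = √0.518 = 0.719 per generation, hence T = 2π/ω ≈ 8.73 generations.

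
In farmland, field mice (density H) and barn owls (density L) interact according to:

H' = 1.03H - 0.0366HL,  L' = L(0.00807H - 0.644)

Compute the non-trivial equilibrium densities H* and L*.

Set dL/dt = 0 with L > 0: 0.00807H - 0.644 = 0, so H* = 0.644/0.00807 = 79.8.
Set dH/dt = 0 with H > 0: 1.03 - 0.0366L = 0, so L* = 1.03/0.0366 = 28.1.

H* ≈ 79.8, L* ≈ 28.1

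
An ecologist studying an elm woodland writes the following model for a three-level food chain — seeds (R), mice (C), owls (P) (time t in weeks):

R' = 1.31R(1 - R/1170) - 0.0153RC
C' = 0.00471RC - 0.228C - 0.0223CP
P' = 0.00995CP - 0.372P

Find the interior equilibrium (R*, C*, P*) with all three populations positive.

From dP/dt = 0: 0.00995C* = 0.372, so C* = 37.4.
From dR/dt = 0: 1.31(1 - R*/1170) = 0.0153·37.4, giving R* = 1170·(1 - 0.437) = 659.
From dC/dt = 0: 0.00471·659 - 0.228 = 0.0223P*, so P* = 2.88/0.0223 = 129.

R* ≈ 659, C* ≈ 37.4, P* ≈ 129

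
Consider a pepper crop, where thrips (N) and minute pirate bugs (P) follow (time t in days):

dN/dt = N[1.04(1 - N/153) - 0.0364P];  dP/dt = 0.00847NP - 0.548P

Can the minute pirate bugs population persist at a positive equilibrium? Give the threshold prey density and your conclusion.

Threshold N = 64.7; K > 64.7, so yes, the predator persists.

The predator equation gives dP/dt > 0 only when N > 0.548/0.00847 = 64.7.
Without the predator, N → K = 153. Since 153 > 64.7, the predator can invade and persist.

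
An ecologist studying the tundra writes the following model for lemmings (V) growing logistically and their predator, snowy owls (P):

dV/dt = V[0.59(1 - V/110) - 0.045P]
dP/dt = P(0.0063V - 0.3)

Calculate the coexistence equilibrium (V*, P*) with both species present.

From dP/dt = 0 with P > 0: 0.0063V* = 0.3, so V* = 47.6.
Substitute into dV/dt = 0: 0.59(1 - 47.6/110) = 0.045P*.
The bracket is 0.567, giving P* = 0.335/0.045 = 7.44.

V* ≈ 47.6, P* ≈ 7.44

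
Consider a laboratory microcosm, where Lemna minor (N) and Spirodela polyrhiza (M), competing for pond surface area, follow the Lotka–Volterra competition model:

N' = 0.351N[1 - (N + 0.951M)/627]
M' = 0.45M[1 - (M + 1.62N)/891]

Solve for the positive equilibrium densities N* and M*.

N* ≈ 408, M* ≈ 231

Setting both brackets to zero gives the nullclines N + 0.951M = 627 and 1.62N + M = 891.
Substituting M = 891 - 1.62N into the first: N(1 - 0.951·1.62) = 627 - 0.951·891.
So N* = -220/-0.541 = 408, and then M* = 891 - 1.62·408 = 231.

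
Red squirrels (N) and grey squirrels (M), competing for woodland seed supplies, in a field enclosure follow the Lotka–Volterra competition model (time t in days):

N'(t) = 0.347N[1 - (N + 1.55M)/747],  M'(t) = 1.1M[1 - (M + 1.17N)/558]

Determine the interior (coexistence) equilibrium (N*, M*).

N* ≈ 145, M* ≈ 388

Setting both brackets to zero gives the nullclines N + 1.55M = 747 and 1.17N + M = 558.
Substituting M = 558 - 1.17N into the first: N(1 - 1.55·1.17) = 747 - 1.55·558.
So N* = -118/-0.813 = 145, and then M* = 558 - 1.17·145 = 388.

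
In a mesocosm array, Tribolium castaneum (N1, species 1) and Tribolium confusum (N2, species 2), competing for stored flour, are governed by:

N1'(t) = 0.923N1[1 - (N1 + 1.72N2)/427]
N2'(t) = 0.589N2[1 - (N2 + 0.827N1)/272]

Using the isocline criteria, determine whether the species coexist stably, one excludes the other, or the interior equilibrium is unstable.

Compare the nullcline intercepts: K1/α12 = 427/1.72 = 248 < K2 = 272; K2/α21 = 272/0.827 = 329 < K1 = 427.
Since both are reversed, neither can invade when rare; the interior point is a saddle.

unstable coexistence (outcome depends on initial conditions)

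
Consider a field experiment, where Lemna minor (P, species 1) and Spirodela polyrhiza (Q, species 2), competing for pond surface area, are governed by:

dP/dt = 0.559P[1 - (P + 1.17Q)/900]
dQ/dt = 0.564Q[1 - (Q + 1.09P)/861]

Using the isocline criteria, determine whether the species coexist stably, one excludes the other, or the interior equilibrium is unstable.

unstable coexistence (outcome depends on initial conditions)

Compare the nullcline intercepts: K1/α12 = 900/1.17 = 769 < K2 = 861; K2/α21 = 861/1.09 = 790 < K1 = 900.
Since both are reversed, neither can invade when rare; the interior point is a saddle.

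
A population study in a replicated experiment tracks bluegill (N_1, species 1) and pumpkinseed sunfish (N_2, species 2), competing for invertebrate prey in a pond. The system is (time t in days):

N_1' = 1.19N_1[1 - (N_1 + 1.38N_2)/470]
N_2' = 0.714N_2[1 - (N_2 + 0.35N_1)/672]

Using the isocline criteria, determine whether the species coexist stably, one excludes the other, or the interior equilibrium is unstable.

Compare the nullcline intercepts: K1/α12 = 470/1.38 = 341 < K2 = 672; K2/α21 = 672/0.35 = 1920 > K1 = 470.
Since the inequalities point opposite ways, species 2 can invade but species 1 cannot.

species 2 excludes species 1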